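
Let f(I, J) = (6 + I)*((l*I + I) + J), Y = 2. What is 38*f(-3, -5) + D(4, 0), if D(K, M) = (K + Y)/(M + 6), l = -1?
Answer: -569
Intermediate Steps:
D(K, M) = (2 + K)/(6 + M) (D(K, M) = (K + 2)/(M + 6) = (2 + K)/(6 + M))
f(I, J) = J*(6 + I) (f(I, J) = (6 + I)*((-I + I) + J) = (6 + I)*(0 + J) = (6 + I)*J = J*(6 + I))
38*f(-3, -5) + D(4, 0) = 38*(-5*(6 - 3)) + (2 + 4)/(6 + 0) = 38*(-5*3) + 6/6 = 38*(-15) + (⅙)*6 = -570 + 1 = -569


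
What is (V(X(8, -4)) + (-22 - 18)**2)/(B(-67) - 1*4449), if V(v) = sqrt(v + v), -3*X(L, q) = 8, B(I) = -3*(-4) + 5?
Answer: -100/277 - I*sqrt(3)/3324 ≈ -0.36101 - 0.00052107*I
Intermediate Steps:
B(I) = 17 (B(I) = 12 + 5 = 17)
X(L, q) = -8/3 (X(L, q) = -1/3*8 = -8/3)
V(v) = sqrt(2)*sqrt(v) (V(v) = sqrt(2*v) = sqrt(2)*sqrt(v))
(V(X(8, -4)) + (-22 - 18)**2)/(B(-67) - 1*4449) = (sqrt(2)*sqrt(-8/3) + (-22 - 18)**2)/(17 - 1*4449) = (sqrt(2)*(2*I*sqrt(6)/3) + (-40)**2)/(17 - 4449) = (4*I*sqrt(3)/3 + 1600)/(-4432) = (1600 + 4*I*sqrt(3)/3)*(-1/4432) = -100/277 - I*sqrt(3)/3324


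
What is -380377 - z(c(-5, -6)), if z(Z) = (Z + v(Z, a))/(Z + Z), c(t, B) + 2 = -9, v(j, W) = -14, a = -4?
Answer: -8368319/22 ≈ -3.8038e+5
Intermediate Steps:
c(t, B) = -11 (c(t, B) = -2 - 9 = -11)
z(Z) = (-14 + Z)/(2*Z) (z(Z) = (Z - 14)/(Z + Z) = (-14 + Z)/((2*Z)) = (-14 + Z)*(1/(2*Z)) = (-14 + Z)/(2*Z))
-380377 - z(c(-5, -6)) = -380377 - (-14 - 11)/(2*(-11)) = -380377 - (-1)*(-25)/(2*11) = -380377 - 1*25/22 = -380377 - 25/22 = -8368319/22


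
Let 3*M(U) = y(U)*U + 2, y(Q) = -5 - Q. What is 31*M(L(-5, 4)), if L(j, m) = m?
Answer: -1054/3 ≈ -351.33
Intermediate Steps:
M(U) = ⅔ + U*(-5 - U)/3 (M(U) = ((-5 - U)*U + 2)/3 = (U*(-5 - U) + 2)/3 = (2 + U*(-5 - U))/3 = ⅔ + U*(-5 - U)/3)
31*M(L(-5, 4)) = 31*(⅔ - ⅓*4*(5 + 4)) = 31*(⅔ - ⅓*4*9) = 31*(⅔ - 12) = 31*(-34/3) = -1054/3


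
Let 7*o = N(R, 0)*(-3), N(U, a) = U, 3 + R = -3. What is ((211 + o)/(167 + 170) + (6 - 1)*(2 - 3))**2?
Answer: 106090000/5564881 ≈ 19.064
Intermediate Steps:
R = -6 (R = -3 - 3 = -6)
o = 18/7 (o = (-6*(-3))/7 = (1/7)*18 = 18/7 ≈ 2.5714)
((211 + o)/(167 + 170) + (6 - 1)*(2 - 3))**2 = ((211 + 18/7)/(167 + 170) + (6 - 1)*(2 - 3))**2 = ((1495/7)/337 + 5*(-1))**2 = ((1495/7)*(1/337) - 5)**2 = (1495/2359 - 5)**2 = (-10300/2359)**2 = 106090000/5564881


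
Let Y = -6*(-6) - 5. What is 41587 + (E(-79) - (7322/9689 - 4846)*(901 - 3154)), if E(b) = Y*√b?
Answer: -105365437273/9689 + 31*I*√79 ≈ -1.0875e+7 + 275.53*I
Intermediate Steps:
Y = 31 (Y = 36 - 5 = 31)
E(b) = 31*√b
41587 + (E(-79) - (7322/9689 - 4846)*(901 - 3154)) = 41587 + (31*√(-79) - (7322/9689 - 4846)*(901 - 3154)) = 41587 + (31*(I*√79) - (7322*(1/9689) - 4846)*(-2253)) = 41587 + (31*I*√79 - (7322/9689 - 4846)*(-2253)) = 41587 + (31*I*√79 - (-46945572)*(-2253)/9689) = 41587 + (31*I*√79 - 1*105768373716/9689) = 41587 + (31*I*√79 - 105768373716/9689) = 41587 + (-105768373716/9689 + 31*I*√79) = -105365437273/9689 + 31*I*√79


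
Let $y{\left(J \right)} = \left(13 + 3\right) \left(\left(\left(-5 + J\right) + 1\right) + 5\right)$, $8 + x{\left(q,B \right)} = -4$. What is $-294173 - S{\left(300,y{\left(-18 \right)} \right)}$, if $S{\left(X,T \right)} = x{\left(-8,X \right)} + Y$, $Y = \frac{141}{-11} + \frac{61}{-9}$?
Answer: $- \frac{29119999}{99} \approx -2.9414 \cdot 10^{5}$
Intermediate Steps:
$x{\left(q,B \right)} = -12$ ($x{\left(q,B \right)} = -8 - 4 = -12$)
$Y = - \frac{1940}{99}$ ($Y = 141 \left(- \frac{1}{11}\right) + 61 \left(- \frac{1}{9}\right) = - \frac{141}{11} - \frac{61}{9} = - \frac{1940}{99} \approx -19.596$)
$y{\left(J \right)} = 16 + 16 J$ ($y{\left(J \right)} = 16 \left(\left(-4 + J\right) + 5\right) = 16 \left(1 + J\right) = 16 + 16 J$)
$S{\left(X,T \right)} = - \frac{3128}{99}$ ($S{\left(X,T \right)} = -12 - \frac{1940}{99} = - \frac{3128}{99}$)
$-294173 - S{\left(300,y{\left(-18 \right)} \right)} = -294173 - - \frac{3128}{99} = -294173 + \frac{3128}{99} = - \frac{29119999}{99}$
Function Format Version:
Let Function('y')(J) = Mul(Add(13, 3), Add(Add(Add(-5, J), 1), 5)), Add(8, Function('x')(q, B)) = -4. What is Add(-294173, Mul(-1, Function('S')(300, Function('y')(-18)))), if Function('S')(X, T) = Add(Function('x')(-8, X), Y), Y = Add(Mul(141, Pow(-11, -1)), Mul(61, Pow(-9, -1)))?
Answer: Rational(-29119999, 99) ≈ -2.9414e+5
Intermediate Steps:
Function('x')(q, B) = -12 (Function('x')(q, B) = Add(-8, -4) = -12)
Y = Rational(-1940, 99) (Y = Add(Mul(141, Rational(-1, 11)), Mul(61, Rational(-1, 9))) = Add(Rational(-141, 11), Rational(-61, 9)) = Rational(-1940, 99) ≈ -19.596)
Function('y')(J) = Add(16, Mul(16, J)) (Function('y')(J) = Mul(16, Add(Add(-4, J), 5)) = Mul(16, Add(1, J)) = Add(16, Mul(16, J)))
Function('S')(X, T) = Rational(-3128, 99) (Function('S')(X, T) = Add(-12, Rational(-1940, 99)) = Rational(-3128, 99))
Add(-294173, Mul(-1, Function('S')(300, Function('y')(-18)))) = Add(-294173, Mul(-1, Rational(-3128, 99))) = Add(-294173, Rational(3128, 99)) = Rational(-29119999, 99)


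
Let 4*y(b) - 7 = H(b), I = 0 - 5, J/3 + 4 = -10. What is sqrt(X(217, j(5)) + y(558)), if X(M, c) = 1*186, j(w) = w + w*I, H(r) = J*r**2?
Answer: I*sqrt(13076537)/2 ≈ 1808.1*I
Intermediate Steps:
J = -42 (J = -12 + 3*(-10) = -12 - 30 = -42)
I = -5
H(r) = -42*r**2
y(b) = 7/4 - 21*b**2/2 (y(b) = 7/4 + (-42*b**2)/4 = 7/4 - 21*b**2/2)
j(w) = -4*w (j(w) = w + w*(-5) = w - 5*w = -4*w)
X(M, c) = 186
sqrt(X(217, j(5)) + y(558)) = sqrt(186 + (7/4 - 21/2*558**2)) = sqrt(186 + (7/4 - 21/2*311364)) = sqrt(186 + (7/4 - 3269322)) = sqrt(186 - 13077281/4) = sqrt(-13076537/4) = I*sqrt(13076537)/2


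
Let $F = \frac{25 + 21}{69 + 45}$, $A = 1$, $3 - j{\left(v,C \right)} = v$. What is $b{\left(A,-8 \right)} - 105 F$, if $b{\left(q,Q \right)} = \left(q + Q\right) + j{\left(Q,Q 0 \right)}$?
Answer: $- \frac{729}{19} \approx -38.368$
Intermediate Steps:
$j{\left(v,C \right)} = 3 - v$
$b{\left(q,Q \right)} = 3 + q$ ($b{\left(q,Q \right)} = \left(q + Q\right) - \left(-3 + Q\right) = \left(Q + q\right) - \left(-3 + Q\right) = 3 + q$)
$F = \frac{23}{57}$ ($F = \frac{46}{114} = 46 \cdot \frac{1}{114} = \frac{23}{57} \approx 0.40351$)
$b{\left(A,-8 \right)} - 105 F = \left(3 + 1\right) - \frac{805}{19} = 4 - \frac{805}{19} = - \frac{729}{19}$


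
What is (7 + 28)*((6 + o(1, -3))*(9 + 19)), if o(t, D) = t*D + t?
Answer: 3920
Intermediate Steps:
o(t, D) = t + D*t (o(t, D) = D*t + t = t + D*t)
(7 + 28)*((6 + o(1, -3))*(9 + 19)) = (7 + 28)*((6 + 1*(1 - 3))*(9 + 19)) = 35*((6 + 1*(-2))*28) = 35*((6 - 2)*28) = 35*(4*28) = 35*112 = 3920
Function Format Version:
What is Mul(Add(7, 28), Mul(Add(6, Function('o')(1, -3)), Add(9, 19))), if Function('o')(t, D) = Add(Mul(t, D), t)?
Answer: 3920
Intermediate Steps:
Function('o')(t, D) = Add(t, Mul(D, t)) (Function('o')(t, D) = Add(Mul(D, t), t) = Add(t, Mul(D, t)))
Mul(Add(7, 28), Mul(Add(6, Function('o')(1, -3)), Add(9, 19))) = Mul(Add(7, 28), Mul(Add(6, Mul(1, Add(1, -3))), Add(9, 19))) = Mul(35, Mul(Add(6, Mul(1, -2)), 28)) = Mul(35, Mul(Add(6, -2), 28)) = Mul(35, Mul(4, 28)) = Mul(35, 112) = 3920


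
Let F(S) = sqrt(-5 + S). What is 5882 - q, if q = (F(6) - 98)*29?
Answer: 8695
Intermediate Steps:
q = -2813 (q = (sqrt(-5 + 6) - 98)*29 = (sqrt(1) - 98)*29 = (1 - 98)*29 = -97*29 = -2813)
5882 - q = 5882 - 1*(-2813) = 5882 + 2813 = 8695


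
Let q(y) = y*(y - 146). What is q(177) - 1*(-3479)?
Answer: 8966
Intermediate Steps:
q(y) = y*(-146 + y)
q(177) - 1*(-3479) = 177*(-146 + 177) - 1*(-3479) = 177*31 + 3479 = 5487 + 3479 = 8966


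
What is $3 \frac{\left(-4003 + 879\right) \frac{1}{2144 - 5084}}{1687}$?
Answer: $\frac{781}{413315} \approx 0.0018896$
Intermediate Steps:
$3 \frac{\left(-4003 + 879\right) \frac{1}{2144 - 5084}}{1687} = 3 - \frac{3124}{-2940} \cdot \frac{1}{1687} = 3 \left(-3124\right) \left(- \frac{1}{2940}\right) \frac{1}{1687} = 3 \cdot \frac{781}{735} \cdot \frac{1}{1687} = 3 \cdot \frac{781}{1239945} = \frac{781}{413315}$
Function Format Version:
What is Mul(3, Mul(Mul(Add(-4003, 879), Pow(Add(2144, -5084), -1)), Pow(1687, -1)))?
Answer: Rational(781, 413315) ≈ 0.0018896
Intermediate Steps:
Mul(3, Mul(Mul(Add(-4003, 879), Pow(Add(2144, -5084), -1)), Pow(1687, -1))) = Mul(3, Mul(Mul(-3124, Pow(-2940, -1)), Rational(1, 1687))) = Mul(3, Mul(Mul(-3124, Rational(-1, 2940)), Rational(1, 1687))) = Mul(3, Mul(Rational(781, 735), Rational(1, 1687))) = Mul(3, Rational(781, 1239945)) = Rational(781, 413315)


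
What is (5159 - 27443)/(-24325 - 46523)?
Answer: 619/1968 ≈ 0.31453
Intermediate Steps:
(5159 - 27443)/(-24325 - 46523) = -22284/(-70848) = -22284*(-1/70848) = 619/1968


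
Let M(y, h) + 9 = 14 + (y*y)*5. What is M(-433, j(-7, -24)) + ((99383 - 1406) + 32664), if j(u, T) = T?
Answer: 1068091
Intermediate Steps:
M(y, h) = 5 + 5*y**2 (M(y, h) = -9 + (14 + (y*y)*5) = -9 + (14 + y**2*5) = -9 + (14 + 5*y**2) = 5 + 5*y**2)
M(-433, j(-7, -24)) + ((99383 - 1406) + 32664) = (5 + 5*(-433)**2) + ((99383 - 1406) + 32664) = (5 + 5*187489) + (97977 + 32664) = (5 + 937445) + 130641 = 937450 + 130641 = 1068091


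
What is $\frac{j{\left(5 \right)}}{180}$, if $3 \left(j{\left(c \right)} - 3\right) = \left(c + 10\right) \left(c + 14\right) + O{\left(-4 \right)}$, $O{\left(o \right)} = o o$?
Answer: $\frac{31}{54} \approx 0.57407$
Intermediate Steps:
$O{\left(o \right)} = o^{2}$
$j{\left(c \right)} = \frac{25}{3} + \frac{\left(10 + c\right) \left(14 + c\right)}{3}$ ($j{\left(c \right)} = 3 + \frac{\left(c + 10\right) \left(c + 14\right) + \left(-4\right)^{2}}{3} = 3 + \frac{\left(10 + c\right) \left(14 + c\right) + 16}{3} = 3 + \frac{16 + \left(10 + c\right) \left(14 + c\right)}{3} = 3 + \left(\frac{16}{3} + \frac{\left(10 + c\right) \left(14 + c\right)}{3}\right) = \frac{25}{3} + \frac{\left(10 + c\right) \left(14 + c\right)}{3}$)
$\frac{j{\left(5 \right)}}{180} = \frac{55 + 8 \cdot 5 + \frac{5^{2}}{3}}{180} = \left(55 + 40 + \frac{1}{3} \cdot 25\right) \frac{1}{180} = \left(55 + 40 + \frac{25}{3}\right) \frac{1}{180} = \frac{310}{3} \cdot \frac{1}{180} = \frac{31}{54}$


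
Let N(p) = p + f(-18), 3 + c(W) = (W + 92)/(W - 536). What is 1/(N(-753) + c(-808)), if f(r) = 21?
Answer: -336/246781 ≈ -0.0013615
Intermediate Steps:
c(W) = -3 + (92 + W)/(-536 + W) (c(W) = -3 + (W + 92)/(W - 536) = -3 + (92 + W)/(-536 + W))
N(p) = 21 + p (N(p) = p + 21 = 21 + p)
1/(N(-753) + c(-808)) = 1/((21 - 753) + 2*(850 - 1*(-808))/(-536 - 808)) = 1/(-732 + 2*(850 + 808)/(-1344)) = 1/(-732 + 2*(-1/1344)*1658) = 1/(-732 - 829/336) = 1/(-246781/336) = -336/246781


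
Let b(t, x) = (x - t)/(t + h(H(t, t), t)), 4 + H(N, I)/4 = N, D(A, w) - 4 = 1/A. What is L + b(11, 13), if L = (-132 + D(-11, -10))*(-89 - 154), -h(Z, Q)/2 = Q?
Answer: 342385/11 ≈ 31126.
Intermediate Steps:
D(A, w) = 4 + 1/A
H(N, I) = -16 + 4*N
h(Z, Q) = -2*Q
b(t, x) = -(x - t)/t (b(t, x) = (x - t)/(t - 2*t) = (x - t)/((-t)) = (x - t)*(-1/t) = -(x - t)/t)
L = 342387/11 (L = (-132 + (4 + 1/(-11)))*(-89 - 154) = (-132 + (4 - 1/11))*(-243) = (-132 + 43/11)*(-243) = -1409/11*(-243) = 342387/11 ≈ 31126.)
L + b(11, 13) = 342387/11 + (11 - 1*13)/11 = 342387/11 + (11 - 13)/11 = 342387/11 + (1/11)*(-2) = 342387/11 - 2/11 = 342385/11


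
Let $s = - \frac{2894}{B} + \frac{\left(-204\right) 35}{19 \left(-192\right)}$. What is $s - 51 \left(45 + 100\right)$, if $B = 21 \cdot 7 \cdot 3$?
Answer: $- \frac{992020661}{134064} \approx -7399.6$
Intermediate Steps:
$B = 441$ ($B = 147 \cdot 3 = 441$)
$s = - \frac{617381}{134064}$ ($s = - \frac{2894}{441} + \frac{\left(-204\right) 35}{19 \left(-192\right)} = \left(-2894\right) \frac{1}{441} - \frac{7140}{-3648} = - \frac{2894}{441} - - \frac{595}{304} = - \frac{2894}{441} + \frac{595}{304} = - \frac{617381}{134064} \approx -4.6051$)
$s - 51 \left(45 + 100\right) = - \frac{617381}{134064} - 51 \left(45 + 100\right) = - \frac{617381}{134064} - 51 \cdot 145 = - \frac{617381}{134064} - 7395 = - \frac{992020661}{134064}$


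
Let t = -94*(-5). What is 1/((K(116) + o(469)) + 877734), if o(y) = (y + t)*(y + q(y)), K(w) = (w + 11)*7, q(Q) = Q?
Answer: 1/1759405 ≈ 5.6837e-7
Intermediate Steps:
t = 470
K(w) = 77 + 7*w (K(w) = (11 + w)*7 = 77 + 7*w)
o(y) = 2*y*(470 + y) (o(y) = (y + 470)*(y + y) = (470 + y)*(2*y) = 2*y*(470 + y))
1/((K(116) + o(469)) + 877734) = 1/(((77 + 7*116) + 2*469*(470 + 469)) + 877734) = 1/(((77 + 812) + 2*469*939) + 877734) = 1/((889 + 880782) + 877734) = 1/(881671 + 877734) = 1/1759405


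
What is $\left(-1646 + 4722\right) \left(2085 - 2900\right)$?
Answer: $-2506940$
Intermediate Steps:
$\left(-1646 + 4722\right) \left(2085 - 2900\right) = 3076 \left(2085 - 2900\right) = 3076 \left(-815\right) = -2506940$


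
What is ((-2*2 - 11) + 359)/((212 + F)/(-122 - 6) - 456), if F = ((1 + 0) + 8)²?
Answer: -44032/58661 ≈ -0.75062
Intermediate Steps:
F = 81 (F = (1 + 8)² = 9² = 81)
((-2*2 - 11) + 359)/((212 + F)/(-122 - 6) - 456) = ((-2*2 - 11) + 359)/((212 + 81)/(-122 - 6) - 456) = ((-4 - 11) + 359)/(293/(-128) - 456) = (-15 + 359)/(293*(-1/128) - 456) = 344/(-293/128 - 456) = 344/(-58661/128) = 344*(-128/58661) = -44032/58661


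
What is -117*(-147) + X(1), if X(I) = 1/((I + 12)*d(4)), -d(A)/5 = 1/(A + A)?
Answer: 1117927/65 ≈ 17199.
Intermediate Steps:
d(A) = -5/(2*A) (d(A) = -5/(A + A) = -5*1/(2*A) = -5/(2*A))
X(I) = -8/(5*(12 + I)) (X(I) = 1/((I + 12)*((-5/2/4))) = 1/((12 + I)*((-5/2*¼))) = 1/((12 + I)*(-5/8)) = -8/5/(12 + I) = -8/(5*(12 + I)))
-117*(-147) + X(1) = -117*(-147) - 8/(60 + 5*1) = 17199 - 8/(60 + 5) = 17199 - 8/65 = 1117927/65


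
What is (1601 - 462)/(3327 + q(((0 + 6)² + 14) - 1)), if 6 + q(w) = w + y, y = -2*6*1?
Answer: 1139/3358 ≈ 0.33919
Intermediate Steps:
y = -12 (y = -12*1 = -12)
q(w) = -18 + w (q(w) = -6 + (w - 12) = -6 + (-12 + w) = -18 + w)
(1601 - 462)/(3327 + q(((0 + 6)² + 14) - 1)) = (1601 - 462)/(3327 + (-18 + (((0 + 6)² + 14) - 1))) = 1139/(3327 + (-18 + ((6² + 14) - 1))) = 1139/(3327 + (-18 + ((36 + 14) - 1))) = 1139/(3327 + (-18 + (50 - 1))) = 1139/(3327 + (-18 + 49)) = 1139/(3327 + 31) = 1139/3358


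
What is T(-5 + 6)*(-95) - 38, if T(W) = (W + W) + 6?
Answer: -798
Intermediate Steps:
T(W) = 6 + 2*W (T(W) = 2*W + 6 = 6 + 2*W)
T(-5 + 6)*(-95) - 38 = (6 + 2*(-5 + 6))*(-95) - 38 = (6 + 2*1)*(-95) - 38 = (6 + 2)*(-95) - 38 = 8*(-95) - 38 = -760 - 38 = -798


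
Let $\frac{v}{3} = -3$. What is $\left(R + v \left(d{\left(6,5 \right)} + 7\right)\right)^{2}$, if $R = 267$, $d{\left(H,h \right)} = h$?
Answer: $25281$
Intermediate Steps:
$v = -9$ ($v = 3 \left(-3\right) = -9$)
$\left(R + v \left(d{\left(6,5 \right)} + 7\right)\right)^{2} = \left(267 - 9 \left(5 + 7\right)\right)^{2} = \left(267 - 108\right)^{2} = 159^{2} = 25281$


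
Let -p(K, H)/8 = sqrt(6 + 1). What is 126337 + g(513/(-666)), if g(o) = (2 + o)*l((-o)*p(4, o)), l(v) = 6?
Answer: 4674742/37 ≈ 1.2634e+5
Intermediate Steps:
p(K, H) = -8*sqrt(7) (p(K, H) = -8*sqrt(6 + 1) = -8*sqrt(7))
g(o) = 12 + 6*o (g(o) = (2 + o)*6 = 12 + 6*o)
126337 + g(513/(-666)) = 126337 + (12 + 6*(513/(-666))) = 126337 + (12 + 6*(513*(-1/666))) = 126337 + (12 + 6*(-57/74)) = 126337 + (12 - 171/37) = 126337 + 273/37 = 4674742/37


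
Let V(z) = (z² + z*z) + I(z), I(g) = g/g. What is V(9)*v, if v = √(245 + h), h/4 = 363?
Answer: 163*√1697 ≈ 6714.7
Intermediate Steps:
h = 1452 (h = 4*363 = 1452)
I(g) = 1
V(z) = 1 + 2*z² (V(z) = (z² + z*z) + 1 = (z² + z²) + 1 = 2*z² + 1 = 1 + 2*z²)
v = √1697 (v = √(245 + 1452) = √1697 ≈ 41.195)
V(9)*v = (1 + 2*9²)*√1697 = (1 + 2*81)*√1697 = (1 + 162)*√1697 = 163*√1697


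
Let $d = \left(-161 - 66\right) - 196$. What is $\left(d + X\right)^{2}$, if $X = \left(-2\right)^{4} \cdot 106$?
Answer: $1620529$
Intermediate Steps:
$X = 1696$ ($X = 16 \cdot 106 = 1696$)
$d = -423$ ($d = -227 - 196 = -423$)
$\left(d + X\right)^{2} = \left(-423 + 1696\right)^{2} = 1273^{2} = 1620529$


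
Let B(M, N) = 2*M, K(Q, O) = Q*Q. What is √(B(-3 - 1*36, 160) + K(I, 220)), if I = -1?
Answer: I*√77 ≈ 8.775*I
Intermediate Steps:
K(Q, O) = Q²
√(B(-3 - 1*36, 160) + K(I, 220)) = √(2*(-3 - 1*36) + (-1)²) = √(2*(-3 - 36) + 1) = √(2*(-39) + 1) = √(-78 + 1) = √(-77) = I*√77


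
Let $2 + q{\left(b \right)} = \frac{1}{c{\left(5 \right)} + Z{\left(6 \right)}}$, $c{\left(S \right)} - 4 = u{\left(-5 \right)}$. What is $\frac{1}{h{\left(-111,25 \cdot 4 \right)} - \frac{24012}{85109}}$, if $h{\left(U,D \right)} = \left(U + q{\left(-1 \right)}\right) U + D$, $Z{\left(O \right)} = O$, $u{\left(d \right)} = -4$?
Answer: $\frac{170218}{2148869117} \approx 7.9213 \cdot 10^{-5}$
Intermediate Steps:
$c{\left(S \right)} = 0$ ($c{\left(S \right)} = 4 - 4 = 0$)
$q{\left(b \right)} = - \frac{11}{6}$ ($q{\left(b \right)} = -2 + \frac{1}{0 + 6} = -2 + \frac{1}{6} = - \frac{11}{6}$)
$h{\left(U,D \right)} = D + U \left(- \frac{11}{6} + U\right)$ ($h{\left(U,D \right)} = \left(U - \frac{11}{6}\right) U + D = \left(- \frac{11}{6} + U\right) U + D = U \left(- \frac{11}{6} + U\right) + D = D + U \left(- \frac{11}{6} + U\right)$)
$\frac{1}{h{\left(-111,25 \cdot 4 \right)} - \frac{24012}{85109}} = \frac{1}{\left(25 \cdot 4 + \left(-111\right)^{2} - - \frac{407}{2}\right) - \frac{24012}{85109}} = \frac{1}{\left(100 + 12321 + \frac{407}{2}\right) - \frac{24012}{85109}} = \frac{1}{\frac{25249}{2} - \frac{24012}{85109}} = \frac{1}{\frac{2148869117}{170218}} = \frac{170218}{2148869117}$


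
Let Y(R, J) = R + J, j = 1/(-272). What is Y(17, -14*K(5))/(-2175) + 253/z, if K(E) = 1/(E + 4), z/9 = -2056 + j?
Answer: -75802729/3648995325 ≈ -0.020774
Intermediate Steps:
j = -1/272 ≈ -0.0036765
z = -5033097/272 (z = 9*(-2056 - 1/272) = 9*(-559233/272) = -5033097/272 ≈ -18504.)
K(E) = 1/(4 + E)
Y(R, J) = J + R
Y(17, -14*K(5))/(-2175) + 253/z = (-14/(4 + 5) + 17)/(-2175) + 253/(-5033097/272) = (-14/9 + 17)*(-1/2175) + 253*(-272/5033097) = (-14*⅑ + 17)*(-1/2175) - 68816/5033097 = (-14/9 + 17)*(-1/2175) - 68816/5033097 = (139/9)*(-1/2175) - 68816/5033097 = -139/19575 - 68816/5033097 = -75802729/3648995325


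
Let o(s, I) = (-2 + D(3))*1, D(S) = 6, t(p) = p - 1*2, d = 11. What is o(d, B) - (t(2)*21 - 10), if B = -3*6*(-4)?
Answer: 14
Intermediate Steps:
B = 72 (B = -18*(-4) = 72)
t(p) = -2 + p (t(p) = p - 2 = -2 + p)
o(s, I) = 4 (o(s, I) = (-2 + 6)*1 = 4*1 = 4)
o(d, B) - (t(2)*21 - 10) = 4 - ((-2 + 2)*21 - 10) = 4 - (0*21 - 10) = 4 - (0 - 10) = 4 - 1*(-10) = 4 + 10 = 14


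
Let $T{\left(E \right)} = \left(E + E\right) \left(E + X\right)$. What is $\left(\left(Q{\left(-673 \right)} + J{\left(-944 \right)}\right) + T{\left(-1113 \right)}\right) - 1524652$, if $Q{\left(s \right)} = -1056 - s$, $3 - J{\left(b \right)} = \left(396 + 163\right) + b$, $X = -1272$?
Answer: $3784363$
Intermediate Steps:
$J{\left(b \right)} = -556 - b$ ($J{\left(b \right)} = 3 - \left(\left(396 + 163\right) + b\right) = 3 - \left(559 + b\right) = -556 - b$)
$T{\left(E \right)} = 2 E \left(-1272 + E\right)$ ($T{\left(E \right)} = \left(E + E\right) \left(E - 1272\right) = 2 E \left(-1272 + E\right)$)
$\left(\left(Q{\left(-673 \right)} + J{\left(-944 \right)}\right) + T{\left(-1113 \right)}\right) - 1524652 = \left(\left(\left(-1056 - -673\right) - -388\right) + 2 \left(-1113\right) \left(-1272 - 1113\right)\right) - 1524652 = \left(\left(\left(-1056 + 673\right) + \left(-556 + 944\right)\right) + 2 \left(-1113\right) \left(-2385\right)\right) - 1524652 = \left(\left(-383 + 388\right) + 5309010\right) - 1524652 = \left(5 + 5309010\right) - 1524652 = 5309015 - 1524652 = 3784363$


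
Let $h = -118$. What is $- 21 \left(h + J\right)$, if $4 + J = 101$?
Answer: $441$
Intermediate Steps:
$J = 97$ ($J = -4 + 101 = 97$)
$- 21 \left(h + J\right) = - 21 \left(-118 + 97\right) = \left(-21\right) \left(-21\right) = 441$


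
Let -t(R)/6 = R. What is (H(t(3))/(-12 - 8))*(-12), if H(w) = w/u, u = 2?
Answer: -27/5 ≈ -5.4000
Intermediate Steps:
t(R) = -6*R
H(w) = w/2
(H(t(3))/(-12 - 8))*(-12) = (((-6*3)/2)/(-12 - 8))*(-12) = (((½)*(-18))/(-20))*(-12) = -1/20*(-9)*(-12) = (9/20)*(-12) = -27/5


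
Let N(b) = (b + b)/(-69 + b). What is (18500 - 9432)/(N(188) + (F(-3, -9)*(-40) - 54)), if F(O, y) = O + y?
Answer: 539546/25535 ≈ 21.130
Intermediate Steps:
N(b) = 2*b/(-69 + b) (N(b) = (2*b)/(-69 + b) = 2*b/(-69 + b))
(18500 - 9432)/(N(188) + (F(-3, -9)*(-40) - 54)) = (18500 - 9432)/(2*188/(-69 + 188) + ((-3 - 9)*(-40) - 54)) = 9068/(2*188/119 + (-12*(-40) - 54)) = 9068/(2*188*(1/119) + (480 - 54)) = 9068/(376/119 + 426) = 9068/(51070/119) = 9068*(119/51070) = 539546/25535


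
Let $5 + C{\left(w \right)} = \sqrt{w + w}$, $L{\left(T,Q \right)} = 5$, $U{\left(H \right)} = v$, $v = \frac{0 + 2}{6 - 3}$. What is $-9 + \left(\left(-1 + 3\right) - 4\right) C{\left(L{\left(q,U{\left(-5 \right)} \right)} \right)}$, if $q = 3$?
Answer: $1 - 2 \sqrt{10} \approx -5.3246$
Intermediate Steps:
$v = \frac{2}{3} \approx 0.66667$
$U{\left(H \right)} = \frac{2}{3}$
$C{\left(w \right)} = -5 + \sqrt{2} \sqrt{w}$ ($C{\left(w \right)} = -5 + \sqrt{w + w} = -5 + \sqrt{2 w} = -5 + \sqrt{2} \sqrt{w}$)
$-9 + \left(\left(-1 + 3\right) - 4\right) C{\left(L{\left(q,U{\left(-5 \right)} \right)} \right)} = -9 + \left(\left(-1 + 3\right) - 4\right) \left(-5 + \sqrt{2} \sqrt{5}\right) = -9 + \left(2 - 4\right) \left(-5 + \sqrt{10}\right) = -9 - 2 \left(-5 + \sqrt{10}\right) = -9 + \left(10 - 2 \sqrt{10}\right) = 1 - 2 \sqrt{10}$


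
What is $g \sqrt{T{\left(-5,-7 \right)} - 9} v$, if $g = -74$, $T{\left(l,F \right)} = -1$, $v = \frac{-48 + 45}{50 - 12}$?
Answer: $\frac{111 i \sqrt{10}}{19} \approx 18.474 i$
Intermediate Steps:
$v = - \frac{3}{38} \approx -0.078947$
$g \sqrt{T{\left(-5,-7 \right)} - 9} v = - 74 \sqrt{-1 - 9} \left(- \frac{3}{38}\right) = - 74 \sqrt{-10} \left(- \frac{3}{38}\right) = - 74 i \sqrt{10} \left(- \frac{3}{38}\right) = \frac{111 i \sqrt{10}}{19}$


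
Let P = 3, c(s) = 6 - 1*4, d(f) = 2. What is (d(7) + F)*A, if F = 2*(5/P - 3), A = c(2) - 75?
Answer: 146/3 ≈ 48.667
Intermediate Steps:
c(s) = 2 (c(s) = 6 - 4 = 2)
A = -73 (A = 2 - 75 = -73)
F = -8/3 (F = 2*(5/3 - 3) = 2*(-4/3) = -8/3 ≈ -2.6667)
(d(7) + F)*A = (2 - 8/3)*(-73) = -2/3*(-73) = 146/3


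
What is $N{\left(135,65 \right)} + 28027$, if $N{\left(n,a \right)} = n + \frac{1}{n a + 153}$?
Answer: $\frac{251430337}{8928} \approx 28162.0$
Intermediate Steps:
$N{\left(n,a \right)} = n + \frac{1}{153 + a n}$ ($N{\left(n,a \right)} = n + \frac{1}{a n + 153} = n + \frac{1}{153 + a n}$)
$N{\left(135,65 \right)} + 28027 = \frac{1 + 153 \cdot 135 + 65 \cdot 135^{2}}{153 + 65 \cdot 135} + 28027 = \frac{1 + 20655 + 65 \cdot 18225}{153 + 8775} + 28027 = \frac{1 + 20655 + 1184625}{8928} + 28027 = \frac{1}{8928} \cdot 1205281 + 28027 = \frac{1205281}{8928} + 28027 = \frac{251430337}{8928}$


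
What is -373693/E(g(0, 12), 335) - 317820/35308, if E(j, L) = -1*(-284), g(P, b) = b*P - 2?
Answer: -3321153331/2506868 ≈ -1324.8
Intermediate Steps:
g(P, b) = -2 + P*b (g(P, b) = P*b - 2 = -2 + P*b)
E(j, L) = 284
-373693/E(g(0, 12), 335) - 317820/35308 = -373693/284 - 317820/35308 = -373693*1/284 - 317820*1/35308 = -373693/284 - 79455/8827 = -3321153331/2506868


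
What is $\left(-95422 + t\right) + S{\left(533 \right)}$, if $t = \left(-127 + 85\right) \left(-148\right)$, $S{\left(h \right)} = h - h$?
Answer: $-89206$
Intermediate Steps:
$S{\left(h \right)} = 0$
$t = 6216$ ($t = \left(-42\right) \left(-148\right) = 6216$)
$\left(-95422 + t\right) + S{\left(533 \right)} = \left(-95422 + 6216\right) + 0 = -89206 + 0 = -89206$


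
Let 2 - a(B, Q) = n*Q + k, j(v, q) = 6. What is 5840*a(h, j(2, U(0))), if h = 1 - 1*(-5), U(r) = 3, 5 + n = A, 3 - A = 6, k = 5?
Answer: 262800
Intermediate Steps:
A = -3 (A = 3 - 1*6 = 3 - 6 = -3)
n = -8 (n = -5 - 3 = -8)
h = 6 (h = 1 + 5 = 6)
a(B, Q) = -3 + 8*Q (a(B, Q) = 2 - (-8*Q + 5) = 2 - (5 - 8*Q) = 2 + (-5 + 8*Q) = -3 + 8*Q)
5840*a(h, j(2, U(0))) = 5840*(-3 + 8*6) = 5840*(-3 + 48) = 5840*45 = 262800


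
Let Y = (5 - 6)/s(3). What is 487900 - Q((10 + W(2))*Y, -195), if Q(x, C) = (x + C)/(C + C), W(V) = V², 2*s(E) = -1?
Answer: 190280833/390 ≈ 4.8790e+5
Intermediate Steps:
s(E) = -½ (s(E) = (½)*(-1) = -½)
Y = 2 (Y = (5 - 6)/(-½) = -1*(-2) = 2)
Q(x, C) = (C + x)/(2*C) (Q(x, C) = (C + x)/((2*C)) = (C + x)*(1/(2*C)) = (C + x)/(2*C))
487900 - Q((10 + W(2))*Y, -195) = 487900 - (-195 + (10 + 2²)*2)/(2*(-195)) = 487900 - (-1)*(-195 + (10 + 4)*2)/(2*195) = 487900 - (-1)*(-195 + 14*2)/(2*195) = 487900 - (-1)*(-195 + 28)/(2*195) = 487900 - (-1)*(-167)/(2*195) = 487900 - 1*167/390 = 487900 - 167/390 = 190280833/390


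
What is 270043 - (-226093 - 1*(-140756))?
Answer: 355380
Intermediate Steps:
270043 - (-226093 - 1*(-140756)) = 270043 - (-226093 + 140756) = 270043 - 1*(-85337) = 270043 + 85337 = 355380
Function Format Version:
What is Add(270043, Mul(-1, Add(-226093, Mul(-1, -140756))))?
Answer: 355380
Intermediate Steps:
Add(270043, Mul(-1, Add(-226093, Mul(-1, -140756)))) = Add(270043, Mul(-1, Add(-226093, 140756))) = Add(270043, Mul(-1, -85337)) = Add(270043, 85337) = 355380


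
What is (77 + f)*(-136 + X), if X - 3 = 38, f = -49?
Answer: -2660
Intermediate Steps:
X = 41 (X = 3 + 38 = 41)
(77 + f)*(-136 + X) = (77 - 49)*(-136 + 41) = 28*(-95) = -2660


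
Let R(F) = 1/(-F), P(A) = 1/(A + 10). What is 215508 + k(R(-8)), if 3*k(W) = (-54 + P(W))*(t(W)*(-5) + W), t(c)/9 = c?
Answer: 52392457/243 ≈ 2.1561e+5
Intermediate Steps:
t(c) = 9*c
P(A) = 1/(10 + A)
R(F) = -1/F
k(W) = -44*W*(-54 + 1/(10 + W))/3 (k(W) = ((-54 + 1/(10 + W))*((9*W)*(-5) + W))/3 = ((-54 + 1/(10 + W))*(-45*W + W))/3 = ((-54 + 1/(10 + W))*(-44*W))/3 = (-44*W*(-54 + 1/(10 + W)))/3 = -44*W*(-54 + 1/(10 + W))/3)
215508 + k(R(-8)) = 215508 + 44*(-1/(-8))*(539 + 54*(-1/(-8)))/(3*(10 - 1/(-8))) = 215508 + 44*(-1*(-1/8))*(539 + 54*(-1*(-1/8)))/(3*(10 - 1*(-1/8))) = 215508 + (44/3)*(1/8)*(539 + 54*(1/8))/(10 + 1/8) = 215508 + (44/3)*(1/8)*(539 + 27/4)/(81/8) = 215508 + (44/3)*(1/8)*(8/81)*(2183/4) = 215508 + 24013/243 = 52392457/243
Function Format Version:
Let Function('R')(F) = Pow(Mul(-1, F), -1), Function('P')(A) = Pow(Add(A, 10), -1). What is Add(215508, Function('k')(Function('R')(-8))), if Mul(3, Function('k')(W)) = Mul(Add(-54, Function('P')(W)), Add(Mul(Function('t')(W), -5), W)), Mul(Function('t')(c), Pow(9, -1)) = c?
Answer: Rational(52392457, 243) ≈ 2.1561e+5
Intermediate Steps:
Function('t')(c) = Mul(9, c)
Function('P')(A) = Pow(Add(10, A), -1)
Function('R')(F) = Mul(-1, Pow(F, -1))
Function('k')(W) = Mul(Rational(-44, 3), W, Add(-54, Pow(Add(10, W), -1))) (Function('k')(W) = Mul(Rational(1, 3), Mul(Add(-54, Pow(Add(10, W), -1)), Add(Mul(Mul(9, W), -5), W))) = Mul(Rational(1, 3), Mul(Add(-54, Pow(Add(10, W), -1)), Add(Mul(-45, W), W))) = Mul(Rational(1, 3), Mul(Add(-54, Pow(Add(10, W), -1)), Mul(-44, W))) = Mul(Rational(1, 3), Mul(-44, W, Add(-54, Pow(Add(10, W), -1)))) = Mul(Rational(-44, 3), W, Add(-54, Pow(Add(10, W), -1))))
Add(215508, Function('k')(Function('R')(-8))) = Add(215508, Mul(Rational(44, 3), Mul(-1, Pow(-8, -1)), Pow(Add(10, Mul(-1, Pow(-8, -1))), -1), Add(539, Mul(54, Mul(-1, Pow(-8, -1)))))) = Add(215508, Mul(Rational(44, 3), Mul(-1, Rational(-1, 8)), Pow(Add(10, Mul(-1, Rational(-1, 8))), -1), Add(539, Mul(54, Mul(-1, Rational(-1, 8)))))) = Add(215508, Mul(Rational(44, 3), Rational(1, 8), Pow(Add(10, Rational(1, 8)), -1), Add(539, Mul(54, Rational(1, 8))))) = Add(215508, Mul(Rational(44, 3), Rational(1, 8), Pow(Rational(81, 8), -1), Add(539, Rational(27, 4)))) = Add(215508, Mul(Rational(44, 3), Rational(1, 8), Rational(8, 81), Rational(2183, 4))) = Add(215508, Rational(24013, 243)) = Rational(52392457, 243)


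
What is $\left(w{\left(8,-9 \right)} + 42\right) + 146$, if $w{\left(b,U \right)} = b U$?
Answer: $116$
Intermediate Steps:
$w{\left(b,U \right)} = U b$
$\left(w{\left(8,-9 \right)} + 42\right) + 146 = \left(\left(-9\right) 8 + 42\right) + 146 = \left(-72 + 42\right) + 146 = -30 + 146 = 116$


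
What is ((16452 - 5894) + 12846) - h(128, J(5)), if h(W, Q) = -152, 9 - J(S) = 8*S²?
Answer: 23556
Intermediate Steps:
J(S) = 9 - 8*S²
((16452 - 5894) + 12846) - h(128, J(5)) = ((16452 - 5894) + 12846) - 1*(-152) = (10558 + 12846) + 152 = 23404 + 152 = 23556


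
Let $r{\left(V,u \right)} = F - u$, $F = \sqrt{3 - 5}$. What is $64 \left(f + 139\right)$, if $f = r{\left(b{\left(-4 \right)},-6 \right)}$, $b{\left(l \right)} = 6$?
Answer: $9280 + 64 i \sqrt{2} \approx 9280.0 + 90.51 i$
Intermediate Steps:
$F = i \sqrt{2}$ ($F = \sqrt{-2} = i \sqrt{2} \approx 1.4142 i$)
$r{\left(V,u \right)} = - u + i \sqrt{2}$ ($r{\left(V,u \right)} = i \sqrt{2} - u = - u + i \sqrt{2}$)
$f = 6 + i \sqrt{2}$ ($f = \left(-1\right) \left(-6\right) + i \sqrt{2} = 6 + i \sqrt{2} \approx 6.0 + 1.4142 i$)
$64 \left(f + 139\right) = 64 \left(\left(6 + i \sqrt{2}\right) + 139\right) = 64 \left(145 + i \sqrt{2}\right) = 9280 + 64 i \sqrt{2}$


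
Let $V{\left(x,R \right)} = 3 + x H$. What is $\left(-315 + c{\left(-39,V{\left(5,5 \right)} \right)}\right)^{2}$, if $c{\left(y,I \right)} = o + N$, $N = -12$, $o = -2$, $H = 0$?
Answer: $108241$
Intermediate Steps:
$V{\left(x,R \right)} = 3$ ($V{\left(x,R \right)} = 3 + x 0 = 3 + 0 = 3$)
$c{\left(y,I \right)} = -14$ ($c{\left(y,I \right)} = -2 - 12 = -14$)
$\left(-315 + c{\left(-39,V{\left(5,5 \right)} \right)}\right)^{2} = \left(-315 - 14\right)^{2} = \left(-329\right)^{2} = 108241$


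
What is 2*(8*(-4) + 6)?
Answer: -52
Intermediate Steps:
2*(8*(-4) + 6) = 2*(-32 + 6) = 2*(-26) = -52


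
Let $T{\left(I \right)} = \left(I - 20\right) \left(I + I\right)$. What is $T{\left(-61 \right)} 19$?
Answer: $187758$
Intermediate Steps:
$T{\left(I \right)} = 2 I \left(-20 + I\right)$ ($T{\left(I \right)} = \left(-20 + I\right) 2 I = 2 I \left(-20 + I\right)$)
$T{\left(-61 \right)} 19 = 2 \left(-61\right) \left(-20 - 61\right) 19 = 2 \left(-61\right) \left(-81\right) 19 = 9882 \cdot 19 = 187758$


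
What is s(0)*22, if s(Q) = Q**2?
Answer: 0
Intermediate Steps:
s(0)*22 = 0**2*22 = 0*22 = 0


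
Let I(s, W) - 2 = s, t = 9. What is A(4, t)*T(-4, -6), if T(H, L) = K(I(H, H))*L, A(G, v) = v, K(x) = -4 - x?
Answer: 108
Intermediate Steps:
I(s, W) = 2 + s
T(H, L) = L*(-6 - H) (T(H, L) = (-4 - (2 + H))*L = (-4 + (-2 - H))*L = (-6 - H)*L = L*(-6 - H))
A(4, t)*T(-4, -6) = 9*(-1*(-6)*(6 - 4)) = 9*(-1*(-6)*2) = 9*12 = 108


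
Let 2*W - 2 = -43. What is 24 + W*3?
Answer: -75/2 ≈ -37.500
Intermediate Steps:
W = -41/2 (W = 1 + (½)*(-43) = 1 - 43/2 = -41/2 ≈ -20.500)
24 + W*3 = 24 - 41/2*3 = 24 - 123/2 = -75/2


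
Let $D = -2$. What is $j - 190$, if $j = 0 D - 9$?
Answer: $-199$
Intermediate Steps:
$j = -9$ ($j = 0 \left(-2\right) - 9 = 0 - 9 = -9$)
$j - 190 = -9 - 190 = -199$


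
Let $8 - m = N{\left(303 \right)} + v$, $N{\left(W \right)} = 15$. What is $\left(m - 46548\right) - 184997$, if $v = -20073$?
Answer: $-211479$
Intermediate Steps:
$m = 20066$ ($m = 8 - \left(15 - 20073\right) = 8 - -20058 = 8 + 20058 = 20066$)
$\left(m - 46548\right) - 184997 = \left(20066 - 46548\right) - 184997 = -26482 - 184997 = -211479$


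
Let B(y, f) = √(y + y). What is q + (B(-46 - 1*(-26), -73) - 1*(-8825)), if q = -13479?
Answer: -4654 + 2*I*√10 ≈ -4654.0 + 6.3246*I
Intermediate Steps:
B(y, f) = √2*√y (B(y, f) = √(2*y) = √2*√y)
q + (B(-46 - 1*(-26), -73) - 1*(-8825)) = -13479 + (√2*√(-46 - 1*(-26)) - 1*(-8825)) = -13479 + (√2*√(-46 + 26) + 8825) = -13479 + (√2*√(-20) + 8825) = -13479 + (√2*(2*I*√5) + 8825) = -13479 + (2*I*√10 + 8825) = -13479 + (8825 + 2*I*√10) = -4654 + 2*I*√10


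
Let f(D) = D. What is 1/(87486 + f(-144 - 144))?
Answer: 1/87198 ≈ 1.1468e-5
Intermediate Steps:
1/(87486 + f(-144 - 144)) = 1/(87486 + (-144 - 144)) = 1/(87486 - 288) = 1/87198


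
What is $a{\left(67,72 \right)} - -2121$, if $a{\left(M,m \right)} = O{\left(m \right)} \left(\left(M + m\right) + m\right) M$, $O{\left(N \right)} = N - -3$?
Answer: $1062396$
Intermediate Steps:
$O{\left(N \right)} = 3 + N$ ($O{\left(N \right)} = N + 3 = 3 + N$)
$a{\left(M,m \right)} = M \left(3 + m\right) \left(M + 2 m\right)$ ($a{\left(M,m \right)} = \left(3 + m\right) \left(\left(M + m\right) + m\right) M = \left(3 + m\right) \left(M + 2 m\right) M = M \left(3 + m\right) \left(M + 2 m\right)$)
$a{\left(67,72 \right)} - -2121 = 67 \left(3 + 72\right) \left(67 + 2 \cdot 72\right) - -2121 = 67 \cdot 75 \left(67 + 144\right) + 2121 = 67 \cdot 75 \cdot 211 + 2121 = 1060275 + 2121 = 1062396$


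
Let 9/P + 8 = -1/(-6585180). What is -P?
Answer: 59266620/52681439 ≈ 1.1250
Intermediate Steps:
P = -59266620/52681439 (P = 9/(-8 - 1/(-6585180)) = 9/(-8 - 1*(-1/6585180)) = 9/(-8 + 1/6585180) = 9/(-52681439/6585180) = 9*(-6585180/52681439) = -59266620/52681439 ≈ -1.1250)
-P = -1*(-59266620/52681439) = 59266620/52681439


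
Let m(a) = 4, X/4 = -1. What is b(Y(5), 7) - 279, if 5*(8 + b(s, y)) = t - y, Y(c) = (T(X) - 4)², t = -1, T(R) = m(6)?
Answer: -1443/5 ≈ -288.60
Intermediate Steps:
X = -4 (X = 4*(-1) = -4)
T(R) = 4
Y(c) = 0 (Y(c) = (4 - 4)² = 0² = 0)
b(s, y) = -41/5 - y/5 (b(s, y) = -8 + (-1 - y)/5 = -8 + (-⅕ - y/5) = -41/5 - y/5)
b(Y(5), 7) - 279 = (-41/5 - ⅕*7) - 279 = (-41/5 - 7/5) - 279 = -48/5 - 279 = -1443/5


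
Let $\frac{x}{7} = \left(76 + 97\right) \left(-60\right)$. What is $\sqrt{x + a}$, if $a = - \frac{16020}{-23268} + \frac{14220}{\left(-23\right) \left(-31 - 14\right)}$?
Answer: $\frac{i \sqrt{144484227434827}}{44597} \approx 269.53 i$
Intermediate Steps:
$x = -72660$ ($x = 7 \left(76 + 97\right) \left(-60\right) = 7 \cdot 173 \left(-60\right) = 7 \left(-10380\right) = -72660$)
$a = \frac{643429}{44597}$ ($a = \left(-16020\right) \left(- \frac{1}{23268}\right) + \frac{14220}{\left(-23\right) \left(-45\right)} = \frac{1335}{1939} + \frac{14220}{1035} = \frac{1335}{1939} + 14220 \cdot \frac{1}{1035} = \frac{1335}{1939} + \frac{316}{23} = \frac{643429}{44597} \approx 14.428$)
$\sqrt{x + a} = \sqrt{-72660 + \frac{643429}{44597}} = \sqrt{- \frac{3239774591}{44597}} = \frac{i \sqrt{144484227434827}}{44597}$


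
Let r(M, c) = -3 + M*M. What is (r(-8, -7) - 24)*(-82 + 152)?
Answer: 2590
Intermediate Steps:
r(M, c) = -3 + M²
(r(-8, -7) - 24)*(-82 + 152) = ((-3 + (-8)²) - 24)*(-82 + 152) = ((-3 + 64) - 24)*70 = (61 - 24)*70 = 37*70 = 2590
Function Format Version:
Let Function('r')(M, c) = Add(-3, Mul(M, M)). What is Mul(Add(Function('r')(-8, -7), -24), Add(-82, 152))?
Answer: 2590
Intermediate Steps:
Function('r')(M, c) = Add(-3, Pow(M, 2))
Mul(Add(Function('r')(-8, -7), -24), Add(-82, 152)) = Mul(Add(Add(-3, Pow(-8, 2)), -24), Add(-82, 152)) = Mul(Add(Add(-3, 64), -24), 70) = Mul(Add(61, -24), 70) = Mul(37, 70) = 2590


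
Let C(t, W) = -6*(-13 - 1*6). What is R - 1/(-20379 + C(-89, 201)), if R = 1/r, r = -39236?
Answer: 18971/795117540 ≈ 2.3859e-5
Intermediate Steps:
R = -1/39236 (R = 1/(-39236) = -1/39236 ≈ -2.5487e-5)
C(t, W) = 114 (C(t, W) = -6*(-13 - 6) = -6*(-19) = 114)
R - 1/(-20379 + C(-89, 201)) = -1/39236 - 1/(-20379 + 114) = -1/39236 - 1/(-20265) = -1/39236 - 1*(-1/20265) = -1/39236 + 1/20265 = 18971/795117540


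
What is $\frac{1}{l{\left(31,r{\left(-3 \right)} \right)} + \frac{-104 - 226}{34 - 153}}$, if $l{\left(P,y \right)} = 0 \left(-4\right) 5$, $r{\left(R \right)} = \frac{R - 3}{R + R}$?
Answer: $\frac{119}{330} \approx 0.36061$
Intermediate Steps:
$r{\left(R \right)} = \frac{-3 + R}{2 R}$
$l{\left(P,y \right)} = 0$ ($l{\left(P,y \right)} = 0 \cdot 5 = 0$)
$\frac{1}{l{\left(31,r{\left(-3 \right)} \right)} + \frac{-104 - 226}{34 - 153}} = \frac{1}{0 + \frac{-104 - 226}{34 - 153}} = \frac{1}{0 - \frac{330}{-119}} = \frac{1}{0 - - \frac{330}{119}} = \frac{1}{0 + \frac{330}{119}} = \frac{1}{\frac{330}{119}} = \frac{119}{330}$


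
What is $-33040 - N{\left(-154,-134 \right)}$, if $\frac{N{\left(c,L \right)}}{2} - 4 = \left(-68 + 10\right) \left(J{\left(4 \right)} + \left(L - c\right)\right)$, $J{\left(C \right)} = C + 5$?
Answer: $-29684$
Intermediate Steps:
$J{\left(C \right)} = 5 + C$
$N{\left(c,L \right)} = -1036 - 116 L + 116 c$ ($N{\left(c,L \right)} = 8 + 2 \left(-68 + 10\right) \left(\left(5 + 4\right) + \left(L - c\right)\right) = 8 + 2 \left(- 58 \left(9 + \left(L - c\right)\right)\right) = 8 + 2 \left(- 58 \left(9 + L - c\right)\right) = 8 + 2 \left(-522 - 58 L + 58 c\right) = 8 - \left(1044 - 116 c + 116 L\right) = -1036 - 116 L + 116 c$)
$-33040 - N{\left(-154,-134 \right)} = -33040 - \left(-1036 - -15544 + 116 \left(-154\right)\right) = -33040 - \left(-1036 + 15544 - 17864\right) = -33040 - -3356 = -33040 + 3356 = -29684$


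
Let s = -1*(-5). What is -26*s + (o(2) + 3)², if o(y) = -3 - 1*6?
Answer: -94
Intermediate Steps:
o(y) = -9 (o(y) = -3 - 6 = -9)
s = 5
-26*s + (o(2) + 3)² = -26*5 + (-9 + 3)² = -130 + (-6)² = -130 + 36 = -94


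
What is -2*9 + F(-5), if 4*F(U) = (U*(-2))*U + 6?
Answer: -29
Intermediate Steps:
F(U) = 3/2 - U²/2 (F(U) = ((U*(-2))*U + 6)/4 = ((-2*U)*U + 6)/4 = (-2*U² + 6)/4 = (6 - 2*U²)/4 = 3/2 - U²/2)
-2*9 + F(-5) = -2*9 + (3/2 - ½*(-5)²) = -18 + (3/2 - ½*25) = -18 + (3/2 - 25/2) = -18 - 11 = -29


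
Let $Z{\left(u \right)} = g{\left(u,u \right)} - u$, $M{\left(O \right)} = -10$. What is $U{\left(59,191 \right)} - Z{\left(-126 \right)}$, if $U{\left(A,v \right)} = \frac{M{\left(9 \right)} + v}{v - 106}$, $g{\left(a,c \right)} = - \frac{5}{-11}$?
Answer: $- \frac{116244}{935} \approx -124.33$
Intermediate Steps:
$g{\left(a,c \right)} = \frac{5}{11}$ ($g{\left(a,c \right)} = \left(-5\right) \left(- \frac{1}{11}\right) = \frac{5}{11}$)
$Z{\left(u \right)} = \frac{5}{11} - u$
$U{\left(A,v \right)} = \frac{-10 + v}{-106 + v}$ ($U{\left(A,v \right)} = \frac{-10 + v}{v - 106} = \frac{-10 + v}{-106 + v}$)
$U{\left(59,191 \right)} - Z{\left(-126 \right)} = \frac{-10 + 191}{-106 + 191} - \left(\frac{5}{11} - -126\right) = \frac{1}{85} \cdot 181 - \left(\frac{5}{11} + 126\right) = \frac{1}{85} \cdot 181 - \frac{1391}{11} = \frac{181}{85} - \frac{1391}{11} = - \frac{116244}{935}$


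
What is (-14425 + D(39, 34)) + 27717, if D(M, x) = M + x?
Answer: 13365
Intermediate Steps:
(-14425 + D(39, 34)) + 27717 = (-14425 + (39 + 34)) + 27717 = (-14425 + 73) + 27717 = -14352 + 27717 = 13365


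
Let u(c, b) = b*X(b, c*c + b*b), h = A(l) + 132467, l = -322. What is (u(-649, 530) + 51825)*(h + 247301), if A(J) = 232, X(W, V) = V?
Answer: 141422834900000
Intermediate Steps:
h = 132699 (h = 232 + 132467 = 132699)
u(c, b) = b*(b² + c²) (u(c, b) = b*(c*c + b*b) = b*(c² + b²) = b*(b² + c²))
(u(-649, 530) + 51825)*(h + 247301) = (530*(530² + (-649)²) + 51825)*(132699 + 247301) = (530*(280900 + 421201) + 51825)*380000 = (530*702101 + 51825)*380000 = (372113530 + 51825)*380000 = 372165355*380000 = 141422834900000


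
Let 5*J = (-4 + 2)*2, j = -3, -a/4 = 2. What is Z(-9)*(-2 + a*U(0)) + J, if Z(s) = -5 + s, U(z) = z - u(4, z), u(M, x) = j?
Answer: 1816/5 ≈ 363.20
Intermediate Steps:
a = -8 (a = -4*2 = -8)
u(M, x) = -3
U(z) = 3 + z (U(z) = z - 1*(-3) = z + 3 = 3 + z)
J = -4/5 (J = ((-4 + 2)*2)/5 = (-2*2)/5 = (1/5)*(-4) = -4/5 ≈ -0.80000)
Z(-9)*(-2 + a*U(0)) + J = (-5 - 9)*(-2 - 8*(3 + 0)) - 4/5 = -14*(-2 - 8*3) - 4/5 = -14*(-2 - 24) - 4/5 = -14*(-26) - 4/5 = 364 - 4/5 = 1816/5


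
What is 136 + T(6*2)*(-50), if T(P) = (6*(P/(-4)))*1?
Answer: 1036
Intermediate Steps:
T(P) = -3*P/2 (T(P) = (6*(P*(-1/4)))*1 = (6*(-P/4))*1 = -3*P/2*1 = -3*P/2)
136 + T(6*2)*(-50) = 136 - 9*2*(-50) = 136 - 3/2*12*(-50) = 136 - 18*(-50) = 136 + 900 = 1036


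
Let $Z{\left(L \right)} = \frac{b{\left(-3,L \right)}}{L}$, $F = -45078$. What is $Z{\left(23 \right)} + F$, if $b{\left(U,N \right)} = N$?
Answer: $-45077$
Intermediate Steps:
$Z{\left(L \right)} = 1$ ($Z{\left(L \right)} = \frac{L}{L} = 1$)
$Z{\left(23 \right)} + F = 1 - 45078 = -45077$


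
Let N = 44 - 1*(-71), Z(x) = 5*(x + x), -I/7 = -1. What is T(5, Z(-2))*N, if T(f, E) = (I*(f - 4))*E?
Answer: -16100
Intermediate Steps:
I = 7 (I = -7*(-1) = 7)
Z(x) = 10*x (Z(x) = 5*(2*x) = 10*x)
N = 115 (N = 44 + 71 = 115)
T(f, E) = E*(-28 + 7*f) (T(f, E) = (7*(f - 4))*E = (7*(-4 + f))*E = (-28 + 7*f)*E = E*(-28 + 7*f))
T(5, Z(-2))*N = (7*(10*(-2))*(-4 + 5))*115 = (7*(-20)*1)*115 = -140*115 = -16100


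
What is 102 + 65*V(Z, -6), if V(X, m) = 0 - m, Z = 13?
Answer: 492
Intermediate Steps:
V(X, m) = -m
102 + 65*V(Z, -6) = 102 + 65*(-1*(-6)) = 102 + 65*6 = 102 + 390 = 492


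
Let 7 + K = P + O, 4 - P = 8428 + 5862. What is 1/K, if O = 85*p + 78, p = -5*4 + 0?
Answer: -1/15915 ≈ -6.2834e-5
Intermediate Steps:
p = -20 (p = -20 + 0 = -20)
O = -1622 (O = 85*(-20) + 78 = -1700 + 78 = -1622)
P = -14286 (P = 4 - (8428 + 5862) = 4 - 1*14290 = 4 - 14290 = -14286)
K = -15915 (K = -7 + (-14286 - 1622) = -7 - 15908 = -15915)
1/K = 1/(-15915) = -1/15915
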